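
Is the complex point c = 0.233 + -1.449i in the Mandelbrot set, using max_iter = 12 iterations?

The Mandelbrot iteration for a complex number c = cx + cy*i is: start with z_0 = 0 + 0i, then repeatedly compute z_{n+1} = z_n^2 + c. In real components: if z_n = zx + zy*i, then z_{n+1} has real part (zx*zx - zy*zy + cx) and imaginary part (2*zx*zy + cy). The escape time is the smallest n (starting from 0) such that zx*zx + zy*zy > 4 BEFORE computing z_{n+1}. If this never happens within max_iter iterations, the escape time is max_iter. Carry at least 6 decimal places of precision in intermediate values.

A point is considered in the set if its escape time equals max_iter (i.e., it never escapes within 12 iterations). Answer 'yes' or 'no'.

Answer: no

Derivation:
z_0 = 0 + 0i, c = 0.2330 + -1.4490i
Iter 1: z = 0.2330 + -1.4490i, |z|^2 = 2.1539
Iter 2: z = -1.8123 + -2.1242i, |z|^2 = 7.7968
Escaped at iteration 2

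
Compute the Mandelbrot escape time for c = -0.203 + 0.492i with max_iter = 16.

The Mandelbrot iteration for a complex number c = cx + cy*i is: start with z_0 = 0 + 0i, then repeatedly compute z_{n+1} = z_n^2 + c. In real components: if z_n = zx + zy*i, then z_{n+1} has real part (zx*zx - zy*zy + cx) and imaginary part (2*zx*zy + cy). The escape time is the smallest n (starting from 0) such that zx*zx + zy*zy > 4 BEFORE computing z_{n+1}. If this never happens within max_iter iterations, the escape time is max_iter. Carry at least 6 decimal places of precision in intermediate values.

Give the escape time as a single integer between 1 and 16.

z_0 = 0 + 0i, c = -0.2030 + 0.4920i
Iter 1: z = -0.2030 + 0.4920i, |z|^2 = 0.2833
Iter 2: z = -0.4039 + 0.2922i, |z|^2 = 0.2485
Iter 3: z = -0.1253 + 0.2559i, |z|^2 = 0.0812
Iter 4: z = -0.2528 + 0.4279i, |z|^2 = 0.2470
Iter 5: z = -0.3221 + 0.2757i, |z|^2 = 0.1798
Iter 6: z = -0.1752 + 0.3144i, |z|^2 = 0.1295
Iter 7: z = -0.2711 + 0.3818i, |z|^2 = 0.2193
Iter 8: z = -0.2753 + 0.2849i, |z|^2 = 0.1570
Iter 9: z = -0.2084 + 0.3351i, |z|^2 = 0.1557
Iter 10: z = -0.2719 + 0.3523i, |z|^2 = 0.1980
Iter 11: z = -0.2532 + 0.3004i, |z|^2 = 0.1544
Iter 12: z = -0.2291 + 0.3399i, |z|^2 = 0.1680
Iter 13: z = -0.2660 + 0.3362i, |z|^2 = 0.1838
Iter 14: z = -0.2453 + 0.3131i, |z|^2 = 0.1582
Iter 15: z = -0.2409 + 0.3384i, |z|^2 = 0.1725

Answer: 16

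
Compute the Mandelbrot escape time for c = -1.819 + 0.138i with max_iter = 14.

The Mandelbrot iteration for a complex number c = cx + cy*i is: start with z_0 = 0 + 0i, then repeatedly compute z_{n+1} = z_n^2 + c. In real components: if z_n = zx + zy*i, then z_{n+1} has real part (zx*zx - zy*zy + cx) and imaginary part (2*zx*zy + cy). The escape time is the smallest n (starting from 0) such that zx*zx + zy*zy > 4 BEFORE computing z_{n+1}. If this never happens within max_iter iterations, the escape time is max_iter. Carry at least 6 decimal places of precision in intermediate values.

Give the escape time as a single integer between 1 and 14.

Answer: 4

Derivation:
z_0 = 0 + 0i, c = -1.8190 + 0.1380i
Iter 1: z = -1.8190 + 0.1380i, |z|^2 = 3.3278
Iter 2: z = 1.4707 + -0.3640i, |z|^2 = 2.2955
Iter 3: z = 0.2115 + -0.9328i, |z|^2 = 0.9149
Iter 4: z = -2.6444 + -0.2565i, |z|^2 = 7.0587
Escaped at iteration 4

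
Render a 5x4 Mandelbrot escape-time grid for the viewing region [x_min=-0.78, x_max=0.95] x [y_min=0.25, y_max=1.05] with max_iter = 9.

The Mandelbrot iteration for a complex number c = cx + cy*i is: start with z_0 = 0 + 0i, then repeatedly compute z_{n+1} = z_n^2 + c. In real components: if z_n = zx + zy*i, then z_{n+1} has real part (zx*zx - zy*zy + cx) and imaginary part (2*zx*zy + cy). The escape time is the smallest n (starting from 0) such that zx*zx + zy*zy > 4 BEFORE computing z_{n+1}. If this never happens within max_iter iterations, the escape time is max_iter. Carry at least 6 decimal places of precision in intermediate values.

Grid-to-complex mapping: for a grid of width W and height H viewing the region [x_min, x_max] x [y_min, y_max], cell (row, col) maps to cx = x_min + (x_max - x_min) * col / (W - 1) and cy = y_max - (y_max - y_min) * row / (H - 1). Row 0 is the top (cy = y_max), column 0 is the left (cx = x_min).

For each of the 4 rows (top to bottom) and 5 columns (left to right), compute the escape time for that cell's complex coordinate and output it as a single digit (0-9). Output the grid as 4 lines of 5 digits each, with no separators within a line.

Answer: 34422
47732
69942
99953

Derivation:
(row=0, col=0): c = -0.7800 + 1.0500i → escape time 3
(row=0, col=1): c = -0.3475 + 1.0500i → escape time 4
(row=0, col=2): c = 0.0850 + 1.0500i → escape time 4
(row=0, col=3): c = 0.5175 + 1.0500i → escape time 2
(row=0, col=4): c = 0.9500 + 1.0500i → escape time 2
(row=1, col=0): c = -0.7800 + 0.7833i → escape time 4
(row=1, col=1): c = -0.3475 + 0.7833i → escape time 7
(row=1, col=2): c = 0.0850 + 0.7833i → escape time 7
(row=1, col=3): c = 0.5175 + 0.7833i → escape time 3
(row=1, col=4): c = 0.9500 + 0.7833i → escape time 2
(row=2, col=0): c = -0.7800 + 0.5167i → escape time 6
(row=2, col=1): c = -0.3475 + 0.5167i → escape time 9
(row=2, col=2): c = 0.0850 + 0.5167i → escape time 9
(row=2, col=3): c = 0.5175 + 0.5167i → escape time 4
(row=2, col=4): c = 0.9500 + 0.5167i → escape time 2
(row=3, col=0): c = -0.7800 + 0.2500i → escape time 9
(row=3, col=1): c = -0.3475 + 0.2500i → escape time 9
(row=3, col=2): c = 0.0850 + 0.2500i → escape time 9
(row=3, col=3): c = 0.5175 + 0.2500i → escape time 5
(row=3, col=4): c = 0.9500 + 0.2500i → escape time 3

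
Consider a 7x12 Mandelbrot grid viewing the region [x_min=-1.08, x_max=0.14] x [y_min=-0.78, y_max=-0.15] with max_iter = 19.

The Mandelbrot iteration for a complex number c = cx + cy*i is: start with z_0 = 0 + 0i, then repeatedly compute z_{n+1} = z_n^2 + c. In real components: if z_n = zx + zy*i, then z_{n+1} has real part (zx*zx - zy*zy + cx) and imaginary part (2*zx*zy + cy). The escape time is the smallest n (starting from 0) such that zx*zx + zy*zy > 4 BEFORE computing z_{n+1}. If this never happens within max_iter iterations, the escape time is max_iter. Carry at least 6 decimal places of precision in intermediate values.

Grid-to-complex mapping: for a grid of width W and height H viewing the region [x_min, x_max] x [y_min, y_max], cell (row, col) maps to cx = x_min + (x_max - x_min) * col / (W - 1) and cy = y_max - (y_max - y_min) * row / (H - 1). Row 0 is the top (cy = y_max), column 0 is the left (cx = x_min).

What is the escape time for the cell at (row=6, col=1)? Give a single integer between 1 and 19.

Answer: 6

Derivation:
z_0 = 0 + 0i, c = -0.8767 + -0.4936i
Iter 1: z = -0.8767 + -0.4936i, |z|^2 = 1.0122
Iter 2: z = -0.3518 + 0.3719i, |z|^2 = 0.2621
Iter 3: z = -0.8912 + -0.7553i, |z|^2 = 1.3647
Iter 4: z = -0.6529 + 0.8526i, |z|^2 = 1.1532
Iter 5: z = -1.1773 + -1.6069i, |z|^2 = 3.9682
Iter 6: z = -2.0729 + 3.2899i, |z|^2 = 15.1206
Escaped at iteration 6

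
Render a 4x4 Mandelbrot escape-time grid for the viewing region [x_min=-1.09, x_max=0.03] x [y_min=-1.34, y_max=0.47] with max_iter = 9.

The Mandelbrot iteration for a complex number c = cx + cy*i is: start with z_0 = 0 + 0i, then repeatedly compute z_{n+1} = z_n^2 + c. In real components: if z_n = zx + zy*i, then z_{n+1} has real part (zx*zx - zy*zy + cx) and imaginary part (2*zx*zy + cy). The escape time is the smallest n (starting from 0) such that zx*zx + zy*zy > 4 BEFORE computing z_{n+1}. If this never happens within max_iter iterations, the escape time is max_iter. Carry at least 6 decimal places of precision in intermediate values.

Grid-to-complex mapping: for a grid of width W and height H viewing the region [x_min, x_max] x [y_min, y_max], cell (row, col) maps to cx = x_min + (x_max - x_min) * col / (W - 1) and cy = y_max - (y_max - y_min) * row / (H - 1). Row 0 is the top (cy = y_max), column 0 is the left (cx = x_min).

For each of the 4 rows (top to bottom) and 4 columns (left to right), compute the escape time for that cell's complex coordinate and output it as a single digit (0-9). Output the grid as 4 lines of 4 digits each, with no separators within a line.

(row=0, col=0): c = -1.0900 + 0.4700i → escape time 5
(row=0, col=1): c = -0.7167 + 0.4700i → escape time 9
(row=0, col=2): c = -0.3433 + 0.4700i → escape time 9
(row=0, col=3): c = 0.0300 + 0.4700i → escape time 9
(row=1, col=0): c = -1.0900 + -0.1333i → escape time 9
(row=1, col=1): c = -0.7167 + -0.1333i → escape time 9
(row=1, col=2): c = -0.3433 + -0.1333i → escape time 9
(row=1, col=3): c = 0.0300 + -0.1333i → escape time 9
(row=2, col=0): c = -1.0900 + -0.7367i → escape time 3
(row=2, col=1): c = -0.7167 + -0.7367i → escape time 4
(row=2, col=2): c = -0.3433 + -0.7367i → escape time 8
(row=2, col=3): c = 0.0300 + -0.7367i → escape time 9
(row=3, col=0): c = -1.0900 + -1.3400i → escape time 2
(row=3, col=1): c = -0.7167 + -1.3400i → escape time 2
(row=3, col=2): c = -0.3433 + -1.3400i → escape time 2
(row=3, col=3): c = 0.0300 + -1.3400i → escape time 2

Answer: 5999
9999
3489
2222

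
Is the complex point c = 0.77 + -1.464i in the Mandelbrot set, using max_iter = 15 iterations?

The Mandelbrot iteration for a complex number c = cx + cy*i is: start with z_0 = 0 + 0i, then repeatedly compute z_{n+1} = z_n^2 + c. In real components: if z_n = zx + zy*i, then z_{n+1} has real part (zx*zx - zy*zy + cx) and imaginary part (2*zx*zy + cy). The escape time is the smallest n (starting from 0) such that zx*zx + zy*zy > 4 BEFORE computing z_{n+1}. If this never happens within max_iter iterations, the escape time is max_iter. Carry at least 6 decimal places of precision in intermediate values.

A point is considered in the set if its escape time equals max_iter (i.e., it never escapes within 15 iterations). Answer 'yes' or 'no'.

Answer: no

Derivation:
z_0 = 0 + 0i, c = 0.7700 + -1.4640i
Iter 1: z = 0.7700 + -1.4640i, |z|^2 = 2.7362
Iter 2: z = -0.7804 + -3.7186i, |z|^2 = 14.4367
Escaped at iteration 2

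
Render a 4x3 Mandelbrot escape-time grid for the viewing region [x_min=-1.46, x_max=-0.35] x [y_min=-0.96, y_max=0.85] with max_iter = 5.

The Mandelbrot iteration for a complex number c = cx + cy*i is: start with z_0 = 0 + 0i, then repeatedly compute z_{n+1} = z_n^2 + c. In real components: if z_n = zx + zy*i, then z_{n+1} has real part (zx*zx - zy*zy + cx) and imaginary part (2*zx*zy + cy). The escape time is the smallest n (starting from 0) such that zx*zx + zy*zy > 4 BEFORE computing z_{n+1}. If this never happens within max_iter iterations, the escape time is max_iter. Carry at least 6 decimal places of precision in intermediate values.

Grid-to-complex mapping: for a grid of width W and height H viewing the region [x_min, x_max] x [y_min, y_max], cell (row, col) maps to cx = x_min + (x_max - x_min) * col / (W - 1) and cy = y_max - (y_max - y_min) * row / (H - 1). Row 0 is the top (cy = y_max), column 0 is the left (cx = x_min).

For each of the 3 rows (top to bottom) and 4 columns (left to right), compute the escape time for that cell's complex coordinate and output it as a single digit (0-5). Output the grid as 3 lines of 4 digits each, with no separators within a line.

Answer: 3345
5555
3345

Derivation:
(row=0, col=0): c = -1.4600 + 0.8500i → escape time 3
(row=0, col=1): c = -1.0900 + 0.8500i → escape time 3
(row=0, col=2): c = -0.7200 + 0.8500i → escape time 4
(row=0, col=3): c = -0.3500 + 0.8500i → escape time 5
(row=1, col=0): c = -1.4600 + -0.0550i → escape time 5
(row=1, col=1): c = -1.0900 + -0.0550i → escape time 5
(row=1, col=2): c = -0.7200 + -0.0550i → escape time 5
(row=1, col=3): c = -0.3500 + -0.0550i → escape time 5
(row=2, col=0): c = -1.4600 + -0.9600i → escape time 3
(row=2, col=1): c = -1.0900 + -0.9600i → escape time 3
(row=2, col=2): c = -0.7200 + -0.9600i → escape time 4
(row=2, col=3): c = -0.3500 + -0.9600i → escape time 5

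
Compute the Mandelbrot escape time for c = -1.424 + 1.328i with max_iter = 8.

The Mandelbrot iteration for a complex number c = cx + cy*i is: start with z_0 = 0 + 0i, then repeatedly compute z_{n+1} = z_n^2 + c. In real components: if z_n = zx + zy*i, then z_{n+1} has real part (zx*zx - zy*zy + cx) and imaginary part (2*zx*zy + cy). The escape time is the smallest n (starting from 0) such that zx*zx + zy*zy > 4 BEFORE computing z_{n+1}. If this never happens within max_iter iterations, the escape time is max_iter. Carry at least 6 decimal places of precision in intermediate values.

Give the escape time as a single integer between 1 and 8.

z_0 = 0 + 0i, c = -1.4240 + 1.3280i
Iter 1: z = -1.4240 + 1.3280i, |z|^2 = 3.7914
Iter 2: z = -1.1598 + -2.4541i, |z|^2 = 7.3680
Escaped at iteration 2

Answer: 2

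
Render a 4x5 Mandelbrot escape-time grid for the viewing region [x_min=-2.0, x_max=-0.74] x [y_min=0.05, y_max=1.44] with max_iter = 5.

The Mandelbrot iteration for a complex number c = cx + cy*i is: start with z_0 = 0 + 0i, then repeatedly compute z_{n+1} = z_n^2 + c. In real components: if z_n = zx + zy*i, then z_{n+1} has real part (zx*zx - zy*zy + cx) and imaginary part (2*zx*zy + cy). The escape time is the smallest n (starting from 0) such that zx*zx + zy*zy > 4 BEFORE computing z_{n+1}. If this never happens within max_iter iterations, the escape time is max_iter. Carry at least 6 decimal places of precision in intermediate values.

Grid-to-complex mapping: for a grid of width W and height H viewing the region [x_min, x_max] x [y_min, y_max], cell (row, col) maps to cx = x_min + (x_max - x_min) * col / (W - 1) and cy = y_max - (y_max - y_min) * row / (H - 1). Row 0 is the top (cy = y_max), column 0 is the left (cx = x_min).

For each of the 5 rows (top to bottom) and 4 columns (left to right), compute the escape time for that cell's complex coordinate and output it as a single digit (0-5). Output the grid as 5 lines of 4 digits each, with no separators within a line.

(row=0, col=0): c = -2.0000 + 1.4400i → escape time 1
(row=0, col=1): c = -1.5800 + 1.4400i → escape time 1
(row=0, col=2): c = -1.1600 + 1.4400i → escape time 2
(row=0, col=3): c = -0.7400 + 1.4400i → escape time 2
(row=1, col=0): c = -2.0000 + 1.0925i → escape time 1
(row=1, col=1): c = -1.5800 + 1.0925i → escape time 2
(row=1, col=2): c = -1.1600 + 1.0925i → escape time 3
(row=1, col=3): c = -0.7400 + 1.0925i → escape time 3
(row=2, col=0): c = -2.0000 + 0.7450i → escape time 1
(row=2, col=1): c = -1.5800 + 0.7450i → escape time 3
(row=2, col=2): c = -1.1600 + 0.7450i → escape time 3
(row=2, col=3): c = -0.7400 + 0.7450i → escape time 4
(row=3, col=0): c = -2.0000 + 0.3975i → escape time 1
(row=3, col=1): c = -1.5800 + 0.3975i → escape time 4
(row=3, col=2): c = -1.1600 + 0.3975i → escape time 5
(row=3, col=3): c = -0.7400 + 0.3975i → escape time 5
(row=4, col=0): c = -2.0000 + 0.0500i → escape time 1
(row=4, col=1): c = -1.5800 + 0.0500i → escape time 5
(row=4, col=2): c = -1.1600 + 0.0500i → escape time 5
(row=4, col=3): c = -0.7400 + 0.0500i → escape time 5

Answer: 1122
1233
1334
1455
1555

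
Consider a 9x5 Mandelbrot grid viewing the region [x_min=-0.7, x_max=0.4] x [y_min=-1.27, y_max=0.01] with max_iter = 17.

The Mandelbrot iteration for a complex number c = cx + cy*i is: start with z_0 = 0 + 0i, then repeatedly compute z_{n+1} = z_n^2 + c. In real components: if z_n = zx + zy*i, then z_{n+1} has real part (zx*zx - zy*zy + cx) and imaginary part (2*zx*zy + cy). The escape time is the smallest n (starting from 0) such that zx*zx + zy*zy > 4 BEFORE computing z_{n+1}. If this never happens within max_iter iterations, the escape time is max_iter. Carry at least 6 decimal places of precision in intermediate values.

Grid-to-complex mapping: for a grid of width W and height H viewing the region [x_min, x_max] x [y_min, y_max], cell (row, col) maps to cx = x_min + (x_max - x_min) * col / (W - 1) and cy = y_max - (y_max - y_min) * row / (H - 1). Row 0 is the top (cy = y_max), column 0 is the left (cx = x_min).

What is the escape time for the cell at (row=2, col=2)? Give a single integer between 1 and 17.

z_0 = 0 + 0i, c = -0.4250 + -0.6300i
Iter 1: z = -0.4250 + -0.6300i, |z|^2 = 0.5775
Iter 2: z = -0.6413 + -0.0945i, |z|^2 = 0.4202
Iter 3: z = -0.0227 + -0.5088i, |z|^2 = 0.2594
Iter 4: z = -0.6834 + -0.6069i, |z|^2 = 0.8353
Iter 5: z = -0.3263 + 0.1995i, |z|^2 = 0.1463
Iter 6: z = -0.3583 + -0.7602i, |z|^2 = 0.7063
Iter 7: z = -0.8745 + -0.0853i, |z|^2 = 0.7721
Iter 8: z = 0.3325 + -0.4809i, |z|^2 = 0.3418
Iter 9: z = -0.5457 + -0.9498i, |z|^2 = 1.1998
Iter 10: z = -1.0294 + 0.4065i, |z|^2 = 1.2249
Iter 11: z = 0.4694 + -1.4669i, |z|^2 = 2.3721
Iter 12: z = -2.3565 + -2.0070i, |z|^2 = 9.5814
Escaped at iteration 12

Answer: 12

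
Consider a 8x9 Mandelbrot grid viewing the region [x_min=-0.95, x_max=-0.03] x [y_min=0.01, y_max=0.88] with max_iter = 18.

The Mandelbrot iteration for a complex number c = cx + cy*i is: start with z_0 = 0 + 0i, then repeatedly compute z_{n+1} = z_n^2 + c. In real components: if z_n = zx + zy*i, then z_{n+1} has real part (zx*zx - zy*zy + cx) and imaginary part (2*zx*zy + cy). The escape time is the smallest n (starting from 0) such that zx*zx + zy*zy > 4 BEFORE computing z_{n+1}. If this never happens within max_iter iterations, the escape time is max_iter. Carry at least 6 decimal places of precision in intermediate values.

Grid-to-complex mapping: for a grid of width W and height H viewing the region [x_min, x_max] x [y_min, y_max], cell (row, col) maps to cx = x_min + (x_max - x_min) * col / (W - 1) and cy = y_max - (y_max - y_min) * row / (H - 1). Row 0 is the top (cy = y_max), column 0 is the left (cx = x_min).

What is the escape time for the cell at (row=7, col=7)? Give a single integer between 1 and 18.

z_0 = 0 + 0i, c = -0.0300 + 0.1188i
Iter 1: z = -0.0300 + 0.1188i, |z|^2 = 0.0150
Iter 2: z = -0.0432 + 0.1116i, |z|^2 = 0.0143
Iter 3: z = -0.0406 + 0.1091i, |z|^2 = 0.0136
Iter 4: z = -0.0403 + 0.1099i, |z|^2 = 0.0137
Iter 5: z = -0.0405 + 0.1099i, |z|^2 = 0.0137
Iter 6: z = -0.0404 + 0.1099i, |z|^2 = 0.0137
Iter 7: z = -0.0404 + 0.1099i, |z|^2 = 0.0137
Iter 8: z = -0.0404 + 0.1099i, |z|^2 = 0.0137
Iter 9: z = -0.0404 + 0.1099i, |z|^2 = 0.0137
Iter 10: z = -0.0404 + 0.1099i, |z|^2 = 0.0137
Iter 11: z = -0.0404 + 0.1099i, |z|^2 = 0.0137
Iter 12: z = -0.0404 + 0.1099i, |z|^2 = 0.0137
Iter 13: z = -0.0404 + 0.1099i, |z|^2 = 0.0137
Iter 14: z = -0.0404 + 0.1099i, |z|^2 = 0.0137
Iter 15: z = -0.0404 + 0.1099i, |z|^2 = 0.0137
Iter 16: z = -0.0404 + 0.1099i, |z|^2 = 0.0137
Iter 17: z = -0.0404 + 0.1099i, |z|^2 = 0.0137

Answer: 18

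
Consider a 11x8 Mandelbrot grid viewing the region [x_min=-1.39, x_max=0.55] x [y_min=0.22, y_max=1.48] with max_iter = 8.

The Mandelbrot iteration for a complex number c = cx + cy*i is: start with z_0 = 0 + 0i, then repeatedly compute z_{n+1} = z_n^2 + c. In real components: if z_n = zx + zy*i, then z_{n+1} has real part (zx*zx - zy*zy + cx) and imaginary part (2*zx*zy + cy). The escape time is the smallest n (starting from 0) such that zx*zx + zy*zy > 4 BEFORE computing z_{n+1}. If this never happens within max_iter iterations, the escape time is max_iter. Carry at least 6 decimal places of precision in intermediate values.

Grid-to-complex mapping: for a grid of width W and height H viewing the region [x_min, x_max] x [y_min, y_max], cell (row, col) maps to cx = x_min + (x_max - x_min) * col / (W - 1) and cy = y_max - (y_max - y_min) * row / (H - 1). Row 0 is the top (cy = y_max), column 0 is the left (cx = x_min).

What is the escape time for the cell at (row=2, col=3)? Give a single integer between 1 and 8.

z_0 = 0 + 0i, c = -0.8080 + 1.1200i
Iter 1: z = -0.8080 + 1.1200i, |z|^2 = 1.9073
Iter 2: z = -1.4095 + -0.6899i, |z|^2 = 2.4628
Iter 3: z = 0.7028 + 3.0649i, |z|^2 = 9.8878
Escaped at iteration 3

Answer: 3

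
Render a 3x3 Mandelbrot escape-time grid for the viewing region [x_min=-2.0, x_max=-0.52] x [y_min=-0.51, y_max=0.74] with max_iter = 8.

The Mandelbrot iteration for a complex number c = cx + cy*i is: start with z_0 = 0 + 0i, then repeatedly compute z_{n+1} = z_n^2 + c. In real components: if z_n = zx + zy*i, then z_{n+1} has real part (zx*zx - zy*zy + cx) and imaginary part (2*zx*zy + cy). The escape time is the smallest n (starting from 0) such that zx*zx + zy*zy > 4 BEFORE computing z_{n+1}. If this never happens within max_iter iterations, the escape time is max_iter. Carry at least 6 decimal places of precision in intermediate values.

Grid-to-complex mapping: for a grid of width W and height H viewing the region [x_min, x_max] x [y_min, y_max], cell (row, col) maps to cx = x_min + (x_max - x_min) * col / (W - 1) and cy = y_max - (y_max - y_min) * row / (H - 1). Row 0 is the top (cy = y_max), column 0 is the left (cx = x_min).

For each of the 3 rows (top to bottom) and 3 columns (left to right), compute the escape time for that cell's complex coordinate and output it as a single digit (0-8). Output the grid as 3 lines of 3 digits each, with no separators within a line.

Answer: 136
188
148

Derivation:
(row=0, col=0): c = -2.0000 + 0.7400i → escape time 1
(row=0, col=1): c = -1.2600 + 0.7400i → escape time 3
(row=0, col=2): c = -0.5200 + 0.7400i → escape time 6
(row=1, col=0): c = -2.0000 + 0.1150i → escape time 1
(row=1, col=1): c = -1.2600 + 0.1150i → escape time 8
(row=1, col=2): c = -0.5200 + 0.1150i → escape time 8
(row=2, col=0): c = -2.0000 + -0.5100i → escape time 1
(row=2, col=1): c = -1.2600 + -0.5100i → escape time 4
(row=2, col=2): c = -0.5200 + -0.5100i → escape time 8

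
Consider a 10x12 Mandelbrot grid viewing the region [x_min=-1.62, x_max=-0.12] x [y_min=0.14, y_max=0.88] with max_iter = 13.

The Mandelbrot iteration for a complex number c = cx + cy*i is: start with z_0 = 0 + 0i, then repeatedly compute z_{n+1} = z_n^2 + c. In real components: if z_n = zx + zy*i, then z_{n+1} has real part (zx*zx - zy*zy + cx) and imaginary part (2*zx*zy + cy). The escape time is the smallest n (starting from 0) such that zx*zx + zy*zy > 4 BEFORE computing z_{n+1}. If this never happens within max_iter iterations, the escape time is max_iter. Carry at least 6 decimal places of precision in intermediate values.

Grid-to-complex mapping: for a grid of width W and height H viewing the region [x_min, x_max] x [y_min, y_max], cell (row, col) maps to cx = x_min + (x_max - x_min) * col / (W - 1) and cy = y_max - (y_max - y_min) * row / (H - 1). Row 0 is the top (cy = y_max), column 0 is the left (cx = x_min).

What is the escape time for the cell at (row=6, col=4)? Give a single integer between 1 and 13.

Answer: 5

Derivation:
z_0 = 0 + 0i, c = -0.9533 + 0.4764i
Iter 1: z = -0.9533 + 0.4764i, |z|^2 = 1.1358
Iter 2: z = -0.2714 + -0.4319i, |z|^2 = 0.2602
Iter 3: z = -1.0662 + 0.7108i, |z|^2 = 1.6421
Iter 4: z = -0.3218 + -1.0394i, |z|^2 = 1.1839
Iter 5: z = -1.9301 + 1.1453i, |z|^2 = 5.0370
Escaped at iteration 5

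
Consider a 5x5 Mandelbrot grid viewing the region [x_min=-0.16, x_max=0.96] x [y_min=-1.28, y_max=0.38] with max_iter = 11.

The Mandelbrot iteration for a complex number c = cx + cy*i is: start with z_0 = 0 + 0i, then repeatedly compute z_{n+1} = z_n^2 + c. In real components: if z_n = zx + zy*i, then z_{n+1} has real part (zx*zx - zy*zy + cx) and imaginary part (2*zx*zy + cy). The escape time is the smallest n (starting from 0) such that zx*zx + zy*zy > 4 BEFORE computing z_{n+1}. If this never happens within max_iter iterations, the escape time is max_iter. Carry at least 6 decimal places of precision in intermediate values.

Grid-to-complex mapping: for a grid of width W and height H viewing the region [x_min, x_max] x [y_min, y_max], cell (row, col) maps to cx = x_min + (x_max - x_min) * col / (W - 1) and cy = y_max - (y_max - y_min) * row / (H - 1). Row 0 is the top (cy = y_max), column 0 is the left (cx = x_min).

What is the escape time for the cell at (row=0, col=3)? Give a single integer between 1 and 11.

z_0 = 0 + 0i, c = 0.6800 + 0.3800i
Iter 1: z = 0.6800 + 0.3800i, |z|^2 = 0.6068
Iter 2: z = 0.9980 + 0.8968i, |z|^2 = 1.8003
Iter 3: z = 0.8718 + 2.1700i, |z|^2 = 5.4689
Escaped at iteration 3

Answer: 3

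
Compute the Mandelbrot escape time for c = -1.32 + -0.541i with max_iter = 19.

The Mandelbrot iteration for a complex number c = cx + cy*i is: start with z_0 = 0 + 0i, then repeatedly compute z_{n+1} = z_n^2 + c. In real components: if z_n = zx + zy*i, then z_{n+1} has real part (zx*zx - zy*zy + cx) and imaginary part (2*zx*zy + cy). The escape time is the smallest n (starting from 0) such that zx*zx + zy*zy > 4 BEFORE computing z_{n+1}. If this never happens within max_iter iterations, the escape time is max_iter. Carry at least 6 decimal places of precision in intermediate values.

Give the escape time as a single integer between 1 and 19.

z_0 = 0 + 0i, c = -1.3200 + -0.5410i
Iter 1: z = -1.3200 + -0.5410i, |z|^2 = 2.0351
Iter 2: z = 0.1297 + 0.8872i, |z|^2 = 0.8040
Iter 3: z = -2.0904 + -0.3108i, |z|^2 = 4.4662
Escaped at iteration 3

Answer: 3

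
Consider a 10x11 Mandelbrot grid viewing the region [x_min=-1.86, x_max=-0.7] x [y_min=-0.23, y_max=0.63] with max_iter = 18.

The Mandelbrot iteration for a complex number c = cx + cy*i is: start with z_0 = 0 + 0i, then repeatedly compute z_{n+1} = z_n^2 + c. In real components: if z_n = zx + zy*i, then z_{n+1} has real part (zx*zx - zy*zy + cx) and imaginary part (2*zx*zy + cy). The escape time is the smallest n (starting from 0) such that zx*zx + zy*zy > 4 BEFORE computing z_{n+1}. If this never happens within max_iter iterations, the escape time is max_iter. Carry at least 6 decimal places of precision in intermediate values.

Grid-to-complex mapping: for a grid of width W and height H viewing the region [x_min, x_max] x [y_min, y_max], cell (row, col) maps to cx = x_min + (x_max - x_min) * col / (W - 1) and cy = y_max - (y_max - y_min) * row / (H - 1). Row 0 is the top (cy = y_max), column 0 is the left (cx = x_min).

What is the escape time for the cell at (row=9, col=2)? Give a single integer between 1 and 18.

z_0 = 0 + 0i, c = -1.6022 + -0.1440i
Iter 1: z = -1.6022 + -0.1440i, |z|^2 = 2.5879
Iter 2: z = 0.9442 + 0.3174i, |z|^2 = 0.9922
Iter 3: z = -0.8116 + 0.4554i, |z|^2 = 0.8660
Iter 4: z = -1.1510 + -0.8832i, |z|^2 = 2.1049
Iter 5: z = -1.0575 + 1.8892i, |z|^2 = 4.6872
Escaped at iteration 5

Answer: 5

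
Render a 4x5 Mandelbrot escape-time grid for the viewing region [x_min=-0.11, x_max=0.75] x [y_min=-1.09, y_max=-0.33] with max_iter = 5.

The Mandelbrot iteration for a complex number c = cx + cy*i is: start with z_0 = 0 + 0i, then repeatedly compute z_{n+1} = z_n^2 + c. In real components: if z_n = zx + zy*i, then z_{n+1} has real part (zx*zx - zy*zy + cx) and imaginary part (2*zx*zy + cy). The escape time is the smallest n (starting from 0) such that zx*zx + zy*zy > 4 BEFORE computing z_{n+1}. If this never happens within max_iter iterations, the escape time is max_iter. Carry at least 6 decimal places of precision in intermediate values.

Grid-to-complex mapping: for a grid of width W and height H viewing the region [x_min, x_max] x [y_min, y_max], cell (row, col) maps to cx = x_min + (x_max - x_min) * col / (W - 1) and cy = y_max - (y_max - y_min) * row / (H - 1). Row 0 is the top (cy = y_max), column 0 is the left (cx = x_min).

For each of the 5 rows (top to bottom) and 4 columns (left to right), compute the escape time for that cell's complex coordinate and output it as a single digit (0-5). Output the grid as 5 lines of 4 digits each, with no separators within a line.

(row=0, col=0): c = -0.1100 + -0.3300i → escape time 5
(row=0, col=1): c = 0.1767 + -0.3300i → escape time 5
(row=0, col=2): c = 0.4633 + -0.3300i → escape time 5
(row=0, col=3): c = 0.7500 + -0.3300i → escape time 3
(row=1, col=0): c = -0.1100 + -0.5200i → escape time 5
(row=1, col=1): c = 0.1767 + -0.5200i → escape time 5
(row=1, col=2): c = 0.4633 + -0.5200i → escape time 5
(row=1, col=3): c = 0.7500 + -0.5200i → escape time 3
(row=2, col=0): c = -0.1100 + -0.7100i → escape time 5
(row=2, col=1): c = 0.1767 + -0.7100i → escape time 5
(row=2, col=2): c = 0.4633 + -0.7100i → escape time 4
(row=2, col=3): c = 0.7500 + -0.7100i → escape time 3
(row=3, col=0): c = -0.1100 + -0.9000i → escape time 5
(row=3, col=1): c = 0.1767 + -0.9000i → escape time 4
(row=3, col=2): c = 0.4633 + -0.9000i → escape time 3
(row=3, col=3): c = 0.7500 + -0.9000i → escape time 2
(row=4, col=0): c = -0.1100 + -1.0900i → escape time 5
(row=4, col=1): c = 0.1767 + -1.0900i → escape time 3
(row=4, col=2): c = 0.4633 + -1.0900i → escape time 2
(row=4, col=3): c = 0.7500 + -1.0900i → escape time 2

Answer: 5553
5553
5543
5432
5322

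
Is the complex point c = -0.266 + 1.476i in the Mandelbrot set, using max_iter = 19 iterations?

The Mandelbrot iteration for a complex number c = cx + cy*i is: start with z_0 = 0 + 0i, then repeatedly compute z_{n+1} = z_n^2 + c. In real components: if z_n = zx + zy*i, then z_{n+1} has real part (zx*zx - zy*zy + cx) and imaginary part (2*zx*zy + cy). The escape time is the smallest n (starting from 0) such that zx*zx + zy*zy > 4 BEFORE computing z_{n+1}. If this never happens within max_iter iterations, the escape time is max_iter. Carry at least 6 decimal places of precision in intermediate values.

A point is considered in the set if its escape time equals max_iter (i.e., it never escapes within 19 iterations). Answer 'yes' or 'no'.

z_0 = 0 + 0i, c = -0.2660 + 1.4760i
Iter 1: z = -0.2660 + 1.4760i, |z|^2 = 2.2493
Iter 2: z = -2.3738 + 0.6908i, |z|^2 = 6.1122
Escaped at iteration 2

Answer: no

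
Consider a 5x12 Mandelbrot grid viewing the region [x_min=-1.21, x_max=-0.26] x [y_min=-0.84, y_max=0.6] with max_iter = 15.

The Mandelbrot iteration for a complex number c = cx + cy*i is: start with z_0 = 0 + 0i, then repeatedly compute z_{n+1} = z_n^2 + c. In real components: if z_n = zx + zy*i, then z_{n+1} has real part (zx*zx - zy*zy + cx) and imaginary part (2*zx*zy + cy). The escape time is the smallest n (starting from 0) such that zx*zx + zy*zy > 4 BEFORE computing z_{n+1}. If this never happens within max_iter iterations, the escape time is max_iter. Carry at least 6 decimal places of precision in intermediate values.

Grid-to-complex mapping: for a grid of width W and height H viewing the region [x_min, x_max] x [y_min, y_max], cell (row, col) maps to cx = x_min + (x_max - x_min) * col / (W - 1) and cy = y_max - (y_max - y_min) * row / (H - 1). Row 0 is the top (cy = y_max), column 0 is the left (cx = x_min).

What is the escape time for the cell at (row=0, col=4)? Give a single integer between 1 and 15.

Answer: 15

Derivation:
z_0 = 0 + 0i, c = -0.2600 + 0.6000i
Iter 1: z = -0.2600 + 0.6000i, |z|^2 = 0.4276
Iter 2: z = -0.5524 + 0.2880i, |z|^2 = 0.3881
Iter 3: z = -0.0378 + 0.2818i, |z|^2 = 0.0808
Iter 4: z = -0.3380 + 0.5787i, |z|^2 = 0.4491
Iter 5: z = -0.4806 + 0.2088i, |z|^2 = 0.2746
Iter 6: z = -0.0726 + 0.3993i, |z|^2 = 0.1647
Iter 7: z = -0.4141 + 0.5420i, |z|^2 = 0.4653
Iter 8: z = -0.3823 + 0.1510i, |z|^2 = 0.1690
Iter 9: z = -0.1367 + 0.4845i, |z|^2 = 0.2534
Iter 10: z = -0.4761 + 0.4676i, |z|^2 = 0.4453
Iter 11: z = -0.2520 + 0.1548i, |z|^2 = 0.0874
Iter 12: z = -0.2205 + 0.5220i, |z|^2 = 0.3211
Iter 13: z = -0.4839 + 0.3698i, |z|^2 = 0.3709
Iter 14: z = -0.1626 + 0.2421i, |z|^2 = 0.0851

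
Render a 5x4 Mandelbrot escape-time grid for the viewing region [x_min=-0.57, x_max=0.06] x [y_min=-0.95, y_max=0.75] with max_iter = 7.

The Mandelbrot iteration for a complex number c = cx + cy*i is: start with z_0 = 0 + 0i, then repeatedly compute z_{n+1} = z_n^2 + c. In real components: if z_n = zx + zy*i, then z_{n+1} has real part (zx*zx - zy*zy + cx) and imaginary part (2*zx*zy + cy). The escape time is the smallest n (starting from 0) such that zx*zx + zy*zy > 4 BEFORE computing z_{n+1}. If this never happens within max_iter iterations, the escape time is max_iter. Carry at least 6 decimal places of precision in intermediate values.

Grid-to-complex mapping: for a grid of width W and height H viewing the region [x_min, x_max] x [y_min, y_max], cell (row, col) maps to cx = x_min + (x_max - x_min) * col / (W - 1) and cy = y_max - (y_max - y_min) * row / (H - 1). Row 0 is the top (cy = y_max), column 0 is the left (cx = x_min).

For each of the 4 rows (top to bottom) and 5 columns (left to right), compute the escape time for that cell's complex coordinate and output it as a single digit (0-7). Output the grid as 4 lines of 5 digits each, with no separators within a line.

(row=0, col=0): c = -0.5700 + 0.7500i → escape time 6
(row=0, col=1): c = -0.4125 + 0.7500i → escape time 7
(row=0, col=2): c = -0.2550 + 0.7500i → escape time 7
(row=0, col=3): c = -0.0975 + 0.7500i → escape time 7
(row=0, col=4): c = 0.0600 + 0.7500i → escape time 7
(row=1, col=0): c = -0.5700 + 0.1833i → escape time 7
(row=1, col=1): c = -0.4125 + 0.1833i → escape time 7
(row=1, col=2): c = -0.2550 + 0.1833i → escape time 7
(row=1, col=3): c = -0.0975 + 0.1833i → escape time 7
(row=1, col=4): c = 0.0600 + 0.1833i → escape time 7
(row=2, col=0): c = -0.5700 + -0.3833i → escape time 7
(row=2, col=1): c = -0.4125 + -0.3833i → escape time 7
(row=2, col=2): c = -0.2550 + -0.3833i → escape time 7
(row=2, col=3): c = -0.0975 + -0.3833i → escape time 7
(row=2, col=4): c = 0.0600 + -0.3833i → escape time 7
(row=3, col=0): c = -0.5700 + -0.9500i → escape time 4
(row=3, col=1): c = -0.4125 + -0.9500i → escape time 5
(row=3, col=2): c = -0.2550 + -0.9500i → escape time 6
(row=3, col=3): c = -0.0975 + -0.9500i → escape time 7
(row=3, col=4): c = 0.0600 + -0.9500i → escape time 5

Answer: 67777
77777
77777
45675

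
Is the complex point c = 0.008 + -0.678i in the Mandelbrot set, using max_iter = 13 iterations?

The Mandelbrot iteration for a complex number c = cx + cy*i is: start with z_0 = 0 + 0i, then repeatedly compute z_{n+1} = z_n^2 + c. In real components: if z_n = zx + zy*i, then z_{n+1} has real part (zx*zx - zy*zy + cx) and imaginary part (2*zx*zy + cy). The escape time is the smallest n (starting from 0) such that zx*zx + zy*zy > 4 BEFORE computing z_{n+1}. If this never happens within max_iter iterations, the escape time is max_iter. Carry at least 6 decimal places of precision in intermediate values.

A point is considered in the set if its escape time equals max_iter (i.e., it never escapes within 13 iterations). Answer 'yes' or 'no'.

Answer: yes

Derivation:
z_0 = 0 + 0i, c = 0.0080 + -0.6780i
Iter 1: z = 0.0080 + -0.6780i, |z|^2 = 0.4597
Iter 2: z = -0.4516 + -0.6888i, |z|^2 = 0.6785
Iter 3: z = -0.2626 + -0.0558i, |z|^2 = 0.0720
Iter 4: z = 0.0738 + -0.6487i, |z|^2 = 0.4263
Iter 5: z = -0.4074 + -0.7738i, |z|^2 = 0.7647
Iter 6: z = -0.4248 + -0.0476i, |z|^2 = 0.1827
Iter 7: z = 0.1862 + -0.6376i, |z|^2 = 0.4411
Iter 8: z = -0.3638 + -0.9154i, |z|^2 = 0.9703
Iter 9: z = -0.6976 + -0.0119i, |z|^2 = 0.4868
Iter 10: z = 0.4945 + -0.6614i, |z|^2 = 0.6819
Iter 11: z = -0.1849 + -1.3321i, |z|^2 = 1.8086
Iter 12: z = -1.7322 + -0.1853i, |z|^2 = 3.0350
Did not escape in 13 iterations → in set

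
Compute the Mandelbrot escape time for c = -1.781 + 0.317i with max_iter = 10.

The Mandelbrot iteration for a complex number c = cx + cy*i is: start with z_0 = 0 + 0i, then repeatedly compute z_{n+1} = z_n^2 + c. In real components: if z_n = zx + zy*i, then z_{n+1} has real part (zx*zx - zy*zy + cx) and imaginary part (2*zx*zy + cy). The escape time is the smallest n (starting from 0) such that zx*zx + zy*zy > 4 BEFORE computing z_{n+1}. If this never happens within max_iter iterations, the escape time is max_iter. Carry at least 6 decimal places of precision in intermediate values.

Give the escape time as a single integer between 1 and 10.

z_0 = 0 + 0i, c = -1.7810 + 0.3170i
Iter 1: z = -1.7810 + 0.3170i, |z|^2 = 3.2724
Iter 2: z = 1.2905 + -0.8122i, |z|^2 = 2.3249
Iter 3: z = -0.7753 + -1.7791i, |z|^2 = 3.7663
Iter 4: z = -4.3452 + 3.0756i, |z|^2 = 28.3405
Escaped at iteration 4

Answer: 4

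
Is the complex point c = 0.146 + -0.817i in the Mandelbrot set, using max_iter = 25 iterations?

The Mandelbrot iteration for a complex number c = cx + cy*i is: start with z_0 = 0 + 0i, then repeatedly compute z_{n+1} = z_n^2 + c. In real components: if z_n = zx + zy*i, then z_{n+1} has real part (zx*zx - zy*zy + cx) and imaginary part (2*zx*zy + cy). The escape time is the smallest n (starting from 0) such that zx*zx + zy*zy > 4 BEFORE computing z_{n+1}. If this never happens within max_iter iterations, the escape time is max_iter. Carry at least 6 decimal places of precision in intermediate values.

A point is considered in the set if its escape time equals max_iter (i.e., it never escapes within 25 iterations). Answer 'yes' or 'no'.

Answer: no

Derivation:
z_0 = 0 + 0i, c = 0.1460 + -0.8170i
Iter 1: z = 0.1460 + -0.8170i, |z|^2 = 0.6888
Iter 2: z = -0.5002 + -1.0556i, |z|^2 = 1.3644
Iter 3: z = -0.7180 + 0.2389i, |z|^2 = 0.5727
Iter 4: z = 0.6045 + -1.1601i, |z|^2 = 1.7113
Iter 5: z = -0.8345 + -2.2196i, |z|^2 = 5.6229
Escaped at iteration 5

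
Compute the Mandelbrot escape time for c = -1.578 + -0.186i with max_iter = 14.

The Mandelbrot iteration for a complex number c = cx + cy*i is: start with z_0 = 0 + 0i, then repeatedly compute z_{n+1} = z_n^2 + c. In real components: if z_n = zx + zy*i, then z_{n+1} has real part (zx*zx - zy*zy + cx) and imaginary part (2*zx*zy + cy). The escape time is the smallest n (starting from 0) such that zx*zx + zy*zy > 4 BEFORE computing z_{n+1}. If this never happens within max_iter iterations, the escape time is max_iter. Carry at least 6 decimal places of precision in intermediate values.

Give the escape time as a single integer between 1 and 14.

z_0 = 0 + 0i, c = -1.5780 + -0.1860i
Iter 1: z = -1.5780 + -0.1860i, |z|^2 = 2.5247
Iter 2: z = 0.8775 + 0.4010i, |z|^2 = 0.9308
Iter 3: z = -0.9688 + 0.5178i, |z|^2 = 1.2067
Iter 4: z = -0.9075 + -1.1893i, |z|^2 = 2.2378
Iter 5: z = -2.1689 + 1.9724i, |z|^2 = 8.5945
Escaped at iteration 5

Answer: 5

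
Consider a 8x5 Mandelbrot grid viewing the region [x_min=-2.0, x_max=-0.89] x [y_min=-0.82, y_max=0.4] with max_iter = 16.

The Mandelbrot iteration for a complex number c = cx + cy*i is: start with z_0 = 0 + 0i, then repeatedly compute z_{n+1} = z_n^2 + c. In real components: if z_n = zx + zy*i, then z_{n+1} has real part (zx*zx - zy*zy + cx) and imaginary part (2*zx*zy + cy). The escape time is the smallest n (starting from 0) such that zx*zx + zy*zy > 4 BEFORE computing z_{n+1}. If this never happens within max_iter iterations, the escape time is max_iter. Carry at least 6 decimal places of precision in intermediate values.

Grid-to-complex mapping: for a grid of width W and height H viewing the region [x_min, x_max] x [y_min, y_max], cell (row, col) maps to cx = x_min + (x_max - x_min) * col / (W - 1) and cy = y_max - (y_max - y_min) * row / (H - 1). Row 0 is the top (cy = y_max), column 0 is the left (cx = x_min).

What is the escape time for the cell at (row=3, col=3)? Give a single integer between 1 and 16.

Answer: 3

Derivation:
z_0 = 0 + 0i, c = -1.5243 + -0.5150i
Iter 1: z = -1.5243 + -0.5150i, |z|^2 = 2.5887
Iter 2: z = 0.5339 + 1.0550i, |z|^2 = 1.3981
Iter 3: z = -2.3523 + 0.6116i, |z|^2 = 5.9072
Escaped at iteration 3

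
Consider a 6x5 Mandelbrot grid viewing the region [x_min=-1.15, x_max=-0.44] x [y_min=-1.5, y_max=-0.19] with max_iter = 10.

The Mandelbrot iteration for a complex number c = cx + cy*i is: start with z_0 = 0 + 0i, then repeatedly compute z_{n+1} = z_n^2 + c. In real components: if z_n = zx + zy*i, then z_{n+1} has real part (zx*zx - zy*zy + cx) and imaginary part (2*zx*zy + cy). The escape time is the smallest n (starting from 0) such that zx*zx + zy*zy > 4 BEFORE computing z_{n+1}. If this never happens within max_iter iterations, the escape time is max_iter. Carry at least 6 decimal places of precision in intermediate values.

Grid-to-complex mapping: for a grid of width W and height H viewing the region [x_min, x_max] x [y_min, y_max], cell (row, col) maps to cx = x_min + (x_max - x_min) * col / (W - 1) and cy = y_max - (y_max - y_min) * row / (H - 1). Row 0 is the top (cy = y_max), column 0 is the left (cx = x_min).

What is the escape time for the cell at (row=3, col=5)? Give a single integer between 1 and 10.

Answer: 3

Derivation:
z_0 = 0 + 0i, c = -0.4400 + -1.1725i
Iter 1: z = -0.4400 + -1.1725i, |z|^2 = 1.5684
Iter 2: z = -1.6212 + -0.1407i, |z|^2 = 2.6479
Iter 3: z = 2.1684 + -0.7163i, |z|^2 = 5.2148
Escaped at iteration 3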